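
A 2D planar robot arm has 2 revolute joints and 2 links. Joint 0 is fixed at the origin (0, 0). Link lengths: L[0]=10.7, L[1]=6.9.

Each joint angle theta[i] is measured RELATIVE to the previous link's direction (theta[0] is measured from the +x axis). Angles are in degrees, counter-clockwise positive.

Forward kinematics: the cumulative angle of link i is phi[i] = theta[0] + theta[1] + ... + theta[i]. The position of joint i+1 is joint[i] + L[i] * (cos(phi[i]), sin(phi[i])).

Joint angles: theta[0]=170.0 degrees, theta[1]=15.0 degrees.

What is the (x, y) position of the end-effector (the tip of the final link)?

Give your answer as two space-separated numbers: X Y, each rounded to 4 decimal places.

Answer: -17.4112 1.2567

Derivation:
joint[0] = (0.0000, 0.0000)  (base)
link 0: phi[0] = 170 = 170 deg
  cos(170 deg) = -0.9848, sin(170 deg) = 0.1736
  joint[1] = (0.0000, 0.0000) + 10.7 * (-0.9848, 0.1736) = (0.0000 + -10.5374, 0.0000 + 1.8580) = (-10.5374, 1.8580)
link 1: phi[1] = 170 + 15 = 185 deg
  cos(185 deg) = -0.9962, sin(185 deg) = -0.0872
  joint[2] = (-10.5374, 1.8580) + 6.9 * (-0.9962, -0.0872) = (-10.5374 + -6.8737, 1.8580 + -0.6014) = (-17.4112, 1.2567)
End effector: (-17.4112, 1.2567)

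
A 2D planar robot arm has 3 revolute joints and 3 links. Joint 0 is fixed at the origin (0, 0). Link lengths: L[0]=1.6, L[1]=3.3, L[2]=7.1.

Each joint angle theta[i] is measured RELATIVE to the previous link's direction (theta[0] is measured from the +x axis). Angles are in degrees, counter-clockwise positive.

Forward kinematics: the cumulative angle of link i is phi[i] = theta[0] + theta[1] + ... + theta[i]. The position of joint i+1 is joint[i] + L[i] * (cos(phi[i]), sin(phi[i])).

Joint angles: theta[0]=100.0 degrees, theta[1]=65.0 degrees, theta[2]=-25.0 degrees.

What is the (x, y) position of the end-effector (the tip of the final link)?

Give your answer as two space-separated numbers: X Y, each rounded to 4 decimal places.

joint[0] = (0.0000, 0.0000)  (base)
link 0: phi[0] = 100 = 100 deg
  cos(100 deg) = -0.1736, sin(100 deg) = 0.9848
  joint[1] = (0.0000, 0.0000) + 1.6 * (-0.1736, 0.9848) = (0.0000 + -0.2778, 0.0000 + 1.5757) = (-0.2778, 1.5757)
link 1: phi[1] = 100 + 65 = 165 deg
  cos(165 deg) = -0.9659, sin(165 deg) = 0.2588
  joint[2] = (-0.2778, 1.5757) + 3.3 * (-0.9659, 0.2588) = (-0.2778 + -3.1876, 1.5757 + 0.8541) = (-3.4654, 2.4298)
link 2: phi[2] = 100 + 65 + -25 = 140 deg
  cos(140 deg) = -0.7660, sin(140 deg) = 0.6428
  joint[3] = (-3.4654, 2.4298) + 7.1 * (-0.7660, 0.6428) = (-3.4654 + -5.4389, 2.4298 + 4.5638) = (-8.9043, 6.9936)
End effector: (-8.9043, 6.9936)

Answer: -8.9043 6.9936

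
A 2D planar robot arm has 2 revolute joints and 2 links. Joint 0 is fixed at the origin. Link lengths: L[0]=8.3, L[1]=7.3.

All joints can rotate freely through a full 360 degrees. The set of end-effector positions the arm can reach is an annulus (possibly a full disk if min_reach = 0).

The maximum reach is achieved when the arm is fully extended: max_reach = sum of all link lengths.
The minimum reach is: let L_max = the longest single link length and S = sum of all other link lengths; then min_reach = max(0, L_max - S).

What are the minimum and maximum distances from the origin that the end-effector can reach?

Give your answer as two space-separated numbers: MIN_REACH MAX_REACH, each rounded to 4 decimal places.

Answer: 1.0000 15.6000

Derivation:
Link lengths: [8.3, 7.3]
max_reach = 8.3 + 7.3 = 15.6
L_max = max([8.3, 7.3]) = 8.3
S (sum of others) = 15.6 - 8.3 = 7.3
min_reach = max(0, 8.3 - 7.3) = max(0, 1) = 1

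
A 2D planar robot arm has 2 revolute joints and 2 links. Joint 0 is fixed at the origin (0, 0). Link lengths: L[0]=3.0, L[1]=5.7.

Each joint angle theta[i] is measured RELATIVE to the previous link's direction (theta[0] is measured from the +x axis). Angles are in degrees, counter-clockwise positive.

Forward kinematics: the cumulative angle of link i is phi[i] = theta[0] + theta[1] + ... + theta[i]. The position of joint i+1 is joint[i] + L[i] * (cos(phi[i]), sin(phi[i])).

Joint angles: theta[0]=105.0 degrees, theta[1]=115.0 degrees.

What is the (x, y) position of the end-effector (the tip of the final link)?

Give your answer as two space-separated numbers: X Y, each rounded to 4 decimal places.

Answer: -5.1429 -0.7661

Derivation:
joint[0] = (0.0000, 0.0000)  (base)
link 0: phi[0] = 105 = 105 deg
  cos(105 deg) = -0.2588, sin(105 deg) = 0.9659
  joint[1] = (0.0000, 0.0000) + 3 * (-0.2588, 0.9659) = (0.0000 + -0.7765, 0.0000 + 2.8978) = (-0.7765, 2.8978)
link 1: phi[1] = 105 + 115 = 220 deg
  cos(220 deg) = -0.7660, sin(220 deg) = -0.6428
  joint[2] = (-0.7765, 2.8978) + 5.7 * (-0.7660, -0.6428) = (-0.7765 + -4.3665, 2.8978 + -3.6639) = (-5.1429, -0.7661)
End effector: (-5.1429, -0.7661)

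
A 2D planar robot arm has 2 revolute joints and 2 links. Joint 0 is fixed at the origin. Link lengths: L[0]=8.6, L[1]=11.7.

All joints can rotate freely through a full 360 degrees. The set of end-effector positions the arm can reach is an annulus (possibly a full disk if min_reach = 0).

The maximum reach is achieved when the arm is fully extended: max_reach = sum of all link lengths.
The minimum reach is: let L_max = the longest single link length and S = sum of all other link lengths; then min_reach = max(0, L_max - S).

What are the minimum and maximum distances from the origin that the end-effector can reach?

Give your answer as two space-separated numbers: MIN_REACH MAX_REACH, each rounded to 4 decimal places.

Link lengths: [8.6, 11.7]
max_reach = 8.6 + 11.7 = 20.3
L_max = max([8.6, 11.7]) = 11.7
S (sum of others) = 20.3 - 11.7 = 8.6
min_reach = max(0, 11.7 - 8.6) = max(0, 3.1) = 3.1

Answer: 3.1000 20.3000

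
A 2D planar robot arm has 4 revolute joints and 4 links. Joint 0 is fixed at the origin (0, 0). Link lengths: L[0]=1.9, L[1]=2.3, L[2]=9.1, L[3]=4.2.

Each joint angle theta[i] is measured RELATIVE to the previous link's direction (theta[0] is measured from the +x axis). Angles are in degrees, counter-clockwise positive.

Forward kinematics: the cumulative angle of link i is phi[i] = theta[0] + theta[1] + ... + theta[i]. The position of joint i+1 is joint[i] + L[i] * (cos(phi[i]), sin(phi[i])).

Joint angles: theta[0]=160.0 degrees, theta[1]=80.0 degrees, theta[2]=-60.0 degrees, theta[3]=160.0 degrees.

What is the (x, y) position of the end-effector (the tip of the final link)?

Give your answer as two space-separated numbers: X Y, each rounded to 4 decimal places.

Answer: -8.0887 -2.7785

Derivation:
joint[0] = (0.0000, 0.0000)  (base)
link 0: phi[0] = 160 = 160 deg
  cos(160 deg) = -0.9397, sin(160 deg) = 0.3420
  joint[1] = (0.0000, 0.0000) + 1.9 * (-0.9397, 0.3420) = (0.0000 + -1.7854, 0.0000 + 0.6498) = (-1.7854, 0.6498)
link 1: phi[1] = 160 + 80 = 240 deg
  cos(240 deg) = -0.5000, sin(240 deg) = -0.8660
  joint[2] = (-1.7854, 0.6498) + 2.3 * (-0.5000, -0.8660) = (-1.7854 + -1.1500, 0.6498 + -1.9919) = (-2.9354, -1.3420)
link 2: phi[2] = 160 + 80 + -60 = 180 deg
  cos(180 deg) = -1.0000, sin(180 deg) = 0.0000
  joint[3] = (-2.9354, -1.3420) + 9.1 * (-1.0000, 0.0000) = (-2.9354 + -9.1000, -1.3420 + 0.0000) = (-12.0354, -1.3420)
link 3: phi[3] = 160 + 80 + -60 + 160 = 340 deg
  cos(340 deg) = 0.9397, sin(340 deg) = -0.3420
  joint[4] = (-12.0354, -1.3420) + 4.2 * (0.9397, -0.3420) = (-12.0354 + 3.9467, -1.3420 + -1.4365) = (-8.0887, -2.7785)
End effector: (-8.0887, -2.7785)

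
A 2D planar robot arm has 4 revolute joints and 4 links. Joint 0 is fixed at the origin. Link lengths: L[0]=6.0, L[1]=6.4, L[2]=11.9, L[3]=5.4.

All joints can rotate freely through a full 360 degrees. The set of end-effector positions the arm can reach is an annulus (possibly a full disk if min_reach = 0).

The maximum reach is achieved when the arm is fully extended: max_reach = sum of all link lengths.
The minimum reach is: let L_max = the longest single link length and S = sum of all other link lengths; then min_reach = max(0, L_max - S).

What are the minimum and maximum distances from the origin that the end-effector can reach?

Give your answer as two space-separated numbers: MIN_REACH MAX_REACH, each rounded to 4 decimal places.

Answer: 0.0000 29.7000

Derivation:
Link lengths: [6.0, 6.4, 11.9, 5.4]
max_reach = 6 + 6.4 + 11.9 + 5.4 = 29.7
L_max = max([6.0, 6.4, 11.9, 5.4]) = 11.9
S (sum of others) = 29.7 - 11.9 = 17.8
min_reach = max(0, 11.9 - 17.8) = max(0, -5.9) = 0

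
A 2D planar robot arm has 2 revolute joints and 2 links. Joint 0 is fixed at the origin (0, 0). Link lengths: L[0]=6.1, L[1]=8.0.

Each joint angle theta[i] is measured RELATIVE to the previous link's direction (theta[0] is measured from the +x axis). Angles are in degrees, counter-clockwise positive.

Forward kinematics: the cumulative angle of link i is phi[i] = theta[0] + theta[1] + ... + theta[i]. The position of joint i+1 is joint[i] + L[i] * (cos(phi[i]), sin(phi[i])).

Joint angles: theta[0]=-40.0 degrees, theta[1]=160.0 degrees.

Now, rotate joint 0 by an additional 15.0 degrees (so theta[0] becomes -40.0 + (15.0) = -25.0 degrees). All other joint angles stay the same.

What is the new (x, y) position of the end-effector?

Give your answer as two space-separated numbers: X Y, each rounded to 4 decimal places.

joint[0] = (0.0000, 0.0000)  (base)
link 0: phi[0] = -25 = -25 deg
  cos(-25 deg) = 0.9063, sin(-25 deg) = -0.4226
  joint[1] = (0.0000, 0.0000) + 6.1 * (0.9063, -0.4226) = (0.0000 + 5.5285, 0.0000 + -2.5780) = (5.5285, -2.5780)
link 1: phi[1] = -25 + 160 = 135 deg
  cos(135 deg) = -0.7071, sin(135 deg) = 0.7071
  joint[2] = (5.5285, -2.5780) + 8 * (-0.7071, 0.7071) = (5.5285 + -5.6569, -2.5780 + 5.6569) = (-0.1284, 3.0789)
End effector: (-0.1284, 3.0789)

Answer: -0.1284 3.0789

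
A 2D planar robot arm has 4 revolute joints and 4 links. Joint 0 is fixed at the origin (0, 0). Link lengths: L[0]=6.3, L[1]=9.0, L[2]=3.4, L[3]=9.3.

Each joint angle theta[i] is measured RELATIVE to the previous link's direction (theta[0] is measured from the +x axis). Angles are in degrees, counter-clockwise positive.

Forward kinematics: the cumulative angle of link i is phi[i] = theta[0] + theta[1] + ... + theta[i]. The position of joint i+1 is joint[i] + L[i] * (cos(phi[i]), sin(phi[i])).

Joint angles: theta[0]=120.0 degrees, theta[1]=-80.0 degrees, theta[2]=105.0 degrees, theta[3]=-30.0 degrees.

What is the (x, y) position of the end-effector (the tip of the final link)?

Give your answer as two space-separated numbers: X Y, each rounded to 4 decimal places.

Answer: -2.9711 21.6199

Derivation:
joint[0] = (0.0000, 0.0000)  (base)
link 0: phi[0] = 120 = 120 deg
  cos(120 deg) = -0.5000, sin(120 deg) = 0.8660
  joint[1] = (0.0000, 0.0000) + 6.3 * (-0.5000, 0.8660) = (0.0000 + -3.1500, 0.0000 + 5.4560) = (-3.1500, 5.4560)
link 1: phi[1] = 120 + -80 = 40 deg
  cos(40 deg) = 0.7660, sin(40 deg) = 0.6428
  joint[2] = (-3.1500, 5.4560) + 9 * (0.7660, 0.6428) = (-3.1500 + 6.8944, 5.4560 + 5.7851) = (3.7444, 11.2410)
link 2: phi[2] = 120 + -80 + 105 = 145 deg
  cos(145 deg) = -0.8192, sin(145 deg) = 0.5736
  joint[3] = (3.7444, 11.2410) + 3.4 * (-0.8192, 0.5736) = (3.7444 + -2.7851, 11.2410 + 1.9502) = (0.9593, 13.1912)
link 3: phi[3] = 120 + -80 + 105 + -30 = 115 deg
  cos(115 deg) = -0.4226, sin(115 deg) = 0.9063
  joint[4] = (0.9593, 13.1912) + 9.3 * (-0.4226, 0.9063) = (0.9593 + -3.9303, 13.1912 + 8.4287) = (-2.9711, 21.6199)
End effector: (-2.9711, 21.6199)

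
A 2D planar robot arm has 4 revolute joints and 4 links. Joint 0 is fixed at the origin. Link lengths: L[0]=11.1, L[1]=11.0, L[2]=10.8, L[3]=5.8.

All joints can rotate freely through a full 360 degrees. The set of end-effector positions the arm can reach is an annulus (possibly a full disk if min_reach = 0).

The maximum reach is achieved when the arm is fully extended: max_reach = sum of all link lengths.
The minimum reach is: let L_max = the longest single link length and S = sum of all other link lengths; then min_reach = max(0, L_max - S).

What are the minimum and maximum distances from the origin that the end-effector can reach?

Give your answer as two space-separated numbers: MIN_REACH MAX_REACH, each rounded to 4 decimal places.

Answer: 0.0000 38.7000

Derivation:
Link lengths: [11.1, 11.0, 10.8, 5.8]
max_reach = 11.1 + 11 + 10.8 + 5.8 = 38.7
L_max = max([11.1, 11.0, 10.8, 5.8]) = 11.1
S (sum of others) = 38.7 - 11.1 = 27.6
min_reach = max(0, 11.1 - 27.6) = max(0, -16.5) = 0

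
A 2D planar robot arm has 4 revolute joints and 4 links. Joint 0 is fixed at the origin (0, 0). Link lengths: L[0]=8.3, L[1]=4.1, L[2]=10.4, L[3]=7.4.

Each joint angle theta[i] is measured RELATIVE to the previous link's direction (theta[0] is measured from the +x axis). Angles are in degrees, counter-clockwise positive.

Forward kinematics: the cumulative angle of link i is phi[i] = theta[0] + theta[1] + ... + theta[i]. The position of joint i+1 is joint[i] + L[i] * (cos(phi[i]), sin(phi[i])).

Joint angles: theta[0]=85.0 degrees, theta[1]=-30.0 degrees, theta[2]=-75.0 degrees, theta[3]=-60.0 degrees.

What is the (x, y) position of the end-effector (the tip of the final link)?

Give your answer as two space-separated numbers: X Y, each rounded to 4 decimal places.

Answer: 14.1329 0.7824

Derivation:
joint[0] = (0.0000, 0.0000)  (base)
link 0: phi[0] = 85 = 85 deg
  cos(85 deg) = 0.0872, sin(85 deg) = 0.9962
  joint[1] = (0.0000, 0.0000) + 8.3 * (0.0872, 0.9962) = (0.0000 + 0.7234, 0.0000 + 8.2684) = (0.7234, 8.2684)
link 1: phi[1] = 85 + -30 = 55 deg
  cos(55 deg) = 0.5736, sin(55 deg) = 0.8192
  joint[2] = (0.7234, 8.2684) + 4.1 * (0.5736, 0.8192) = (0.7234 + 2.3517, 8.2684 + 3.3585) = (3.0751, 11.6269)
link 2: phi[2] = 85 + -30 + -75 = -20 deg
  cos(-20 deg) = 0.9397, sin(-20 deg) = -0.3420
  joint[3] = (3.0751, 11.6269) + 10.4 * (0.9397, -0.3420) = (3.0751 + 9.7728, 11.6269 + -3.5570) = (12.8479, 8.0699)
link 3: phi[3] = 85 + -30 + -75 + -60 = -80 deg
  cos(-80 deg) = 0.1736, sin(-80 deg) = -0.9848
  joint[4] = (12.8479, 8.0699) + 7.4 * (0.1736, -0.9848) = (12.8479 + 1.2850, 8.0699 + -7.2876) = (14.1329, 0.7824)
End effector: (14.1329, 0.7824)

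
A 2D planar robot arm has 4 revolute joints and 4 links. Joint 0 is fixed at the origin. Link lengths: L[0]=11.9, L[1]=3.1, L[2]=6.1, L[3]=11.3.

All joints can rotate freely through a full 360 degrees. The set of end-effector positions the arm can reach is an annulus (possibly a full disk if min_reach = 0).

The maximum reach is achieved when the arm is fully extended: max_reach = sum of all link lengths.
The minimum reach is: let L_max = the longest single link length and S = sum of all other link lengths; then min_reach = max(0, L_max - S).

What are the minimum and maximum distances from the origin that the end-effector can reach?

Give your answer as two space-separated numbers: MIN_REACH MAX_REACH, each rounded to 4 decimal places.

Link lengths: [11.9, 3.1, 6.1, 11.3]
max_reach = 11.9 + 3.1 + 6.1 + 11.3 = 32.4
L_max = max([11.9, 3.1, 6.1, 11.3]) = 11.9
S (sum of others) = 32.4 - 11.9 = 20.5
min_reach = max(0, 11.9 - 20.5) = max(0, -8.6) = 0

Answer: 0.0000 32.4000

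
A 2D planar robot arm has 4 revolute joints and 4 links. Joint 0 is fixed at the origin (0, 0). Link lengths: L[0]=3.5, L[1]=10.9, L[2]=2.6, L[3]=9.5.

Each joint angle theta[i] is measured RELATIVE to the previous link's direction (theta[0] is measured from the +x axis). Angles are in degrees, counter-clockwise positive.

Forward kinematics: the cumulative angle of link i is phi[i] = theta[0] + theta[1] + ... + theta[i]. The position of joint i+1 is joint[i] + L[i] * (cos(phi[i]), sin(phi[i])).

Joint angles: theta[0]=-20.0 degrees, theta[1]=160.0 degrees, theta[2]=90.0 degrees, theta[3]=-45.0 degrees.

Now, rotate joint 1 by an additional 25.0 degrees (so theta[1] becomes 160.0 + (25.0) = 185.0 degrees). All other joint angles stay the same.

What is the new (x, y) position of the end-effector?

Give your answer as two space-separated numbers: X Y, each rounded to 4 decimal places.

Answer: -16.1398 -5.6374

Derivation:
joint[0] = (0.0000, 0.0000)  (base)
link 0: phi[0] = -20 = -20 deg
  cos(-20 deg) = 0.9397, sin(-20 deg) = -0.3420
  joint[1] = (0.0000, 0.0000) + 3.5 * (0.9397, -0.3420) = (0.0000 + 3.2889, 0.0000 + -1.1971) = (3.2889, -1.1971)
link 1: phi[1] = -20 + 185 = 165 deg
  cos(165 deg) = -0.9659, sin(165 deg) = 0.2588
  joint[2] = (3.2889, -1.1971) + 10.9 * (-0.9659, 0.2588) = (3.2889 + -10.5286, -1.1971 + 2.8211) = (-7.2397, 1.6241)
link 2: phi[2] = -20 + 185 + 90 = 255 deg
  cos(255 deg) = -0.2588, sin(255 deg) = -0.9659
  joint[3] = (-7.2397, 1.6241) + 2.6 * (-0.2588, -0.9659) = (-7.2397 + -0.6729, 1.6241 + -2.5114) = (-7.9126, -0.8874)
link 3: phi[3] = -20 + 185 + 90 + -45 = 210 deg
  cos(210 deg) = -0.8660, sin(210 deg) = -0.5000
  joint[4] = (-7.9126, -0.8874) + 9.5 * (-0.8660, -0.5000) = (-7.9126 + -8.2272, -0.8874 + -4.7500) = (-16.1398, -5.6374)
End effector: (-16.1398, -5.6374)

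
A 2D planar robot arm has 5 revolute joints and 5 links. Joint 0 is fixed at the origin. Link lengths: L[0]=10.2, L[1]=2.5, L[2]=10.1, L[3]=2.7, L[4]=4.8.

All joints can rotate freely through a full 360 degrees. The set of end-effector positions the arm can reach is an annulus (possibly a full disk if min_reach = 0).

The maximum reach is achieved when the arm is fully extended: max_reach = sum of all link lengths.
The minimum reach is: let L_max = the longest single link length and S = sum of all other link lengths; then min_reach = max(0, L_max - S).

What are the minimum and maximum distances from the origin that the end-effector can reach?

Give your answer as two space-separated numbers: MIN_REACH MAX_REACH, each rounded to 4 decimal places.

Link lengths: [10.2, 2.5, 10.1, 2.7, 4.8]
max_reach = 10.2 + 2.5 + 10.1 + 2.7 + 4.8 = 30.3
L_max = max([10.2, 2.5, 10.1, 2.7, 4.8]) = 10.2
S (sum of others) = 30.3 - 10.2 = 20.1
min_reach = max(0, 10.2 - 20.1) = max(0, -9.9) = 0

Answer: 0.0000 30.3000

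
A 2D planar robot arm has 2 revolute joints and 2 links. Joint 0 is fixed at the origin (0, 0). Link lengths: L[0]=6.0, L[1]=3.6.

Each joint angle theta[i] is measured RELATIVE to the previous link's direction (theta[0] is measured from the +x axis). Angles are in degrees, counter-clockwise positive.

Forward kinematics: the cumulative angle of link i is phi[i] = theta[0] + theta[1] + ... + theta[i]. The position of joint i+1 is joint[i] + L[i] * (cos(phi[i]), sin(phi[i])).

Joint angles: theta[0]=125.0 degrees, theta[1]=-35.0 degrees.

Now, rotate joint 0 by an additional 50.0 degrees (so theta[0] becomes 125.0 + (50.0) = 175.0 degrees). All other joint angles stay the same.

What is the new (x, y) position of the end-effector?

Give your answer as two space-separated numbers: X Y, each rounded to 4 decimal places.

joint[0] = (0.0000, 0.0000)  (base)
link 0: phi[0] = 175 = 175 deg
  cos(175 deg) = -0.9962, sin(175 deg) = 0.0872
  joint[1] = (0.0000, 0.0000) + 6 * (-0.9962, 0.0872) = (0.0000 + -5.9772, 0.0000 + 0.5229) = (-5.9772, 0.5229)
link 1: phi[1] = 175 + -35 = 140 deg
  cos(140 deg) = -0.7660, sin(140 deg) = 0.6428
  joint[2] = (-5.9772, 0.5229) + 3.6 * (-0.7660, 0.6428) = (-5.9772 + -2.7578, 0.5229 + 2.3140) = (-8.7349, 2.8370)
End effector: (-8.7349, 2.8370)

Answer: -8.7349 2.8370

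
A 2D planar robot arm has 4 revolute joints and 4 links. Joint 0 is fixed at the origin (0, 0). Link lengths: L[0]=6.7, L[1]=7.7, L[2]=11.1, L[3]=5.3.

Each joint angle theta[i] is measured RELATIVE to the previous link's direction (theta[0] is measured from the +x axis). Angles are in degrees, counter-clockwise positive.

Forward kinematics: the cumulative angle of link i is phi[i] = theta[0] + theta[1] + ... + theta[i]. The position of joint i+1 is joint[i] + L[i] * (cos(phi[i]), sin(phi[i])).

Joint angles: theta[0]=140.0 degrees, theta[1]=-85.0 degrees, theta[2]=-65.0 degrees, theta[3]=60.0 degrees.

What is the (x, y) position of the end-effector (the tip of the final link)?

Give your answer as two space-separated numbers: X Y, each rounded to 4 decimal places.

Answer: 13.6222 12.7467

Derivation:
joint[0] = (0.0000, 0.0000)  (base)
link 0: phi[0] = 140 = 140 deg
  cos(140 deg) = -0.7660, sin(140 deg) = 0.6428
  joint[1] = (0.0000, 0.0000) + 6.7 * (-0.7660, 0.6428) = (0.0000 + -5.1325, 0.0000 + 4.3067) = (-5.1325, 4.3067)
link 1: phi[1] = 140 + -85 = 55 deg
  cos(55 deg) = 0.5736, sin(55 deg) = 0.8192
  joint[2] = (-5.1325, 4.3067) + 7.7 * (0.5736, 0.8192) = (-5.1325 + 4.4165, 4.3067 + 6.3075) = (-0.7160, 10.6141)
link 2: phi[2] = 140 + -85 + -65 = -10 deg
  cos(-10 deg) = 0.9848, sin(-10 deg) = -0.1736
  joint[3] = (-0.7160, 10.6141) + 11.1 * (0.9848, -0.1736) = (-0.7160 + 10.9314, 10.6141 + -1.9275) = (10.2154, 8.6867)
link 3: phi[3] = 140 + -85 + -65 + 60 = 50 deg
  cos(50 deg) = 0.6428, sin(50 deg) = 0.7660
  joint[4] = (10.2154, 8.6867) + 5.3 * (0.6428, 0.7660) = (10.2154 + 3.4068, 8.6867 + 4.0600) = (13.6222, 12.7467)
End effector: (13.6222, 12.7467)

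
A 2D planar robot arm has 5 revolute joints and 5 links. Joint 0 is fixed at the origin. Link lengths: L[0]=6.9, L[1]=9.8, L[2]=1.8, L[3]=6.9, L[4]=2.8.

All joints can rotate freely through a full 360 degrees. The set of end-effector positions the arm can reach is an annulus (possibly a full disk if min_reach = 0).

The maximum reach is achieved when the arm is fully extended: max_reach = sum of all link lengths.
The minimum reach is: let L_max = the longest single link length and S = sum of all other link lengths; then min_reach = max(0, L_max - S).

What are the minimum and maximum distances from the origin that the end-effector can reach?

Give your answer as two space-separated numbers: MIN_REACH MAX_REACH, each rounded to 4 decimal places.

Link lengths: [6.9, 9.8, 1.8, 6.9, 2.8]
max_reach = 6.9 + 9.8 + 1.8 + 6.9 + 2.8 = 28.2
L_max = max([6.9, 9.8, 1.8, 6.9, 2.8]) = 9.8
S (sum of others) = 28.2 - 9.8 = 18.4
min_reach = max(0, 9.8 - 18.4) = max(0, -8.6) = 0

Answer: 0.0000 28.2000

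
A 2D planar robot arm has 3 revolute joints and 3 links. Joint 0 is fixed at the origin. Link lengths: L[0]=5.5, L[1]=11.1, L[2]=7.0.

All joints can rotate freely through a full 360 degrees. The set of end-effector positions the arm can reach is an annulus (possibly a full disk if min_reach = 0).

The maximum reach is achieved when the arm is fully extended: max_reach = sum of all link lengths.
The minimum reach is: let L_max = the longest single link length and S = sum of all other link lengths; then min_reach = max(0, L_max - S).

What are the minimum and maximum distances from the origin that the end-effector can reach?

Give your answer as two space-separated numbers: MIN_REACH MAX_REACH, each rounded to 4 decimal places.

Link lengths: [5.5, 11.1, 7.0]
max_reach = 5.5 + 11.1 + 7 = 23.6
L_max = max([5.5, 11.1, 7.0]) = 11.1
S (sum of others) = 23.6 - 11.1 = 12.5
min_reach = max(0, 11.1 - 12.5) = max(0, -1.4) = 0

Answer: 0.0000 23.6000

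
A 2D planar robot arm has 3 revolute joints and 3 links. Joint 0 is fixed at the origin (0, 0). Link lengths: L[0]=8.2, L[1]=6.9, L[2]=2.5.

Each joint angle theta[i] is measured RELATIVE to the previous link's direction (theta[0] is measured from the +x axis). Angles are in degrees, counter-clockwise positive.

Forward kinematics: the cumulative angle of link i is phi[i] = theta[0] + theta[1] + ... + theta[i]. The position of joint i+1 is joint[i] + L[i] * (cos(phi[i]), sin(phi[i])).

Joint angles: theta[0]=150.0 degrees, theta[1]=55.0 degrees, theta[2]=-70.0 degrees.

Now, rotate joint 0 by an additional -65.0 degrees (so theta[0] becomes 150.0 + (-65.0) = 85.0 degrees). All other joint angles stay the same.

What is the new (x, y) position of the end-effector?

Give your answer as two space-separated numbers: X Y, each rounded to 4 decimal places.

Answer: -3.7160 14.9533

Derivation:
joint[0] = (0.0000, 0.0000)  (base)
link 0: phi[0] = 85 = 85 deg
  cos(85 deg) = 0.0872, sin(85 deg) = 0.9962
  joint[1] = (0.0000, 0.0000) + 8.2 * (0.0872, 0.9962) = (0.0000 + 0.7147, 0.0000 + 8.1688) = (0.7147, 8.1688)
link 1: phi[1] = 85 + 55 = 140 deg
  cos(140 deg) = -0.7660, sin(140 deg) = 0.6428
  joint[2] = (0.7147, 8.1688) + 6.9 * (-0.7660, 0.6428) = (0.7147 + -5.2857, 8.1688 + 4.4352) = (-4.5710, 12.6040)
link 2: phi[2] = 85 + 55 + -70 = 70 deg
  cos(70 deg) = 0.3420, sin(70 deg) = 0.9397
  joint[3] = (-4.5710, 12.6040) + 2.5 * (0.3420, 0.9397) = (-4.5710 + 0.8551, 12.6040 + 2.3492) = (-3.7160, 14.9533)
End effector: (-3.7160, 14.9533)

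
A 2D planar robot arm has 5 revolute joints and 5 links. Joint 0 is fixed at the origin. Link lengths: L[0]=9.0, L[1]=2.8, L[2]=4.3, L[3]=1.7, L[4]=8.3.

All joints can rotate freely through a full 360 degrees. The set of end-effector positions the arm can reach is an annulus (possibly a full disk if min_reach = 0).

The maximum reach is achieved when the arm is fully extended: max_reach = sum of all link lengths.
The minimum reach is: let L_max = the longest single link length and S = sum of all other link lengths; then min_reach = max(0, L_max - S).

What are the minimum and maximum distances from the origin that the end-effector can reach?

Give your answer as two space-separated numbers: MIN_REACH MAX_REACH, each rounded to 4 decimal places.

Link lengths: [9.0, 2.8, 4.3, 1.7, 8.3]
max_reach = 9 + 2.8 + 4.3 + 1.7 + 8.3 = 26.1
L_max = max([9.0, 2.8, 4.3, 1.7, 8.3]) = 9
S (sum of others) = 26.1 - 9 = 17.1
min_reach = max(0, 9 - 17.1) = max(0, -8.1) = 0

Answer: 0.0000 26.1000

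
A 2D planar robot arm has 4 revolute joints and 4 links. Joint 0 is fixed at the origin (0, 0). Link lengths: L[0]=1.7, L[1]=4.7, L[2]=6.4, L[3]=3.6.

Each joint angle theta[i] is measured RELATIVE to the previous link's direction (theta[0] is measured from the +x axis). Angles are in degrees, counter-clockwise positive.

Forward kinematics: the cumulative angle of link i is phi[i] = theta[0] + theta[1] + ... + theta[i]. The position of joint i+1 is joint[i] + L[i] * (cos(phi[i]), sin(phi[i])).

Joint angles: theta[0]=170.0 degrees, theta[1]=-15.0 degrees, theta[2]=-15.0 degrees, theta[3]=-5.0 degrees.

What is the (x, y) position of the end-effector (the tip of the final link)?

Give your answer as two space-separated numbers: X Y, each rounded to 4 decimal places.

joint[0] = (0.0000, 0.0000)  (base)
link 0: phi[0] = 170 = 170 deg
  cos(170 deg) = -0.9848, sin(170 deg) = 0.1736
  joint[1] = (0.0000, 0.0000) + 1.7 * (-0.9848, 0.1736) = (0.0000 + -1.6742, 0.0000 + 0.2952) = (-1.6742, 0.2952)
link 1: phi[1] = 170 + -15 = 155 deg
  cos(155 deg) = -0.9063, sin(155 deg) = 0.4226
  joint[2] = (-1.6742, 0.2952) + 4.7 * (-0.9063, 0.4226) = (-1.6742 + -4.2596, 0.2952 + 1.9863) = (-5.9338, 2.2815)
link 2: phi[2] = 170 + -15 + -15 = 140 deg
  cos(140 deg) = -0.7660, sin(140 deg) = 0.6428
  joint[3] = (-5.9338, 2.2815) + 6.4 * (-0.7660, 0.6428) = (-5.9338 + -4.9027, 2.2815 + 4.1138) = (-10.8365, 6.3953)
link 3: phi[3] = 170 + -15 + -15 + -5 = 135 deg
  cos(135 deg) = -0.7071, sin(135 deg) = 0.7071
  joint[4] = (-10.8365, 6.3953) + 3.6 * (-0.7071, 0.7071) = (-10.8365 + -2.5456, 6.3953 + 2.5456) = (-13.3821, 8.9409)
End effector: (-13.3821, 8.9409)

Answer: -13.3821 8.9409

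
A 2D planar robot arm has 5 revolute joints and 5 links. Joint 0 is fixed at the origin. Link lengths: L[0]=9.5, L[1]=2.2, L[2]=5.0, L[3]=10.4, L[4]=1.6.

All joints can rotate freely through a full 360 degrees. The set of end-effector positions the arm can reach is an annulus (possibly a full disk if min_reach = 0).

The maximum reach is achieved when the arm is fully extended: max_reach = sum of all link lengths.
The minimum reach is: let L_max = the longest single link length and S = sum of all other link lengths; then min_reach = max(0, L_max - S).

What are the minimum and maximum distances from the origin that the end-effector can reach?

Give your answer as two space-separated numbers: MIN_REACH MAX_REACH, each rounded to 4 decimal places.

Link lengths: [9.5, 2.2, 5.0, 10.4, 1.6]
max_reach = 9.5 + 2.2 + 5 + 10.4 + 1.6 = 28.7
L_max = max([9.5, 2.2, 5.0, 10.4, 1.6]) = 10.4
S (sum of others) = 28.7 - 10.4 = 18.3
min_reach = max(0, 10.4 - 18.3) = max(0, -7.9) = 0

Answer: 0.0000 28.7000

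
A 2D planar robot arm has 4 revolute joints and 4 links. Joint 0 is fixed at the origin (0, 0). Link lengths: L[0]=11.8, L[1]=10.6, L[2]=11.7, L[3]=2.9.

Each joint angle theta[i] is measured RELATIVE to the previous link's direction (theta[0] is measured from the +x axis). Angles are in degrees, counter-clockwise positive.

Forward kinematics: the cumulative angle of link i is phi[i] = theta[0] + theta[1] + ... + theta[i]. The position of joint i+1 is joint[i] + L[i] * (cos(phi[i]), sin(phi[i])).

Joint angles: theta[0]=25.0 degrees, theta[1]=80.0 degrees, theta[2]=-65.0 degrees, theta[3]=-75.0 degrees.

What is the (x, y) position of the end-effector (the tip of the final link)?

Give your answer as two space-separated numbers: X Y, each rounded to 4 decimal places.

Answer: 19.2892 21.0830

Derivation:
joint[0] = (0.0000, 0.0000)  (base)
link 0: phi[0] = 25 = 25 deg
  cos(25 deg) = 0.9063, sin(25 deg) = 0.4226
  joint[1] = (0.0000, 0.0000) + 11.8 * (0.9063, 0.4226) = (0.0000 + 10.6944, 0.0000 + 4.9869) = (10.6944, 4.9869)
link 1: phi[1] = 25 + 80 = 105 deg
  cos(105 deg) = -0.2588, sin(105 deg) = 0.9659
  joint[2] = (10.6944, 4.9869) + 10.6 * (-0.2588, 0.9659) = (10.6944 + -2.7435, 4.9869 + 10.2388) = (7.9510, 15.2257)
link 2: phi[2] = 25 + 80 + -65 = 40 deg
  cos(40 deg) = 0.7660, sin(40 deg) = 0.6428
  joint[3] = (7.9510, 15.2257) + 11.7 * (0.7660, 0.6428) = (7.9510 + 8.9627, 15.2257 + 7.5206) = (16.9137, 22.7463)
link 3: phi[3] = 25 + 80 + -65 + -75 = -35 deg
  cos(-35 deg) = 0.8192, sin(-35 deg) = -0.5736
  joint[4] = (16.9137, 22.7463) + 2.9 * (0.8192, -0.5736) = (16.9137 + 2.3755, 22.7463 + -1.6634) = (19.2892, 21.0830)
End effector: (19.2892, 21.0830)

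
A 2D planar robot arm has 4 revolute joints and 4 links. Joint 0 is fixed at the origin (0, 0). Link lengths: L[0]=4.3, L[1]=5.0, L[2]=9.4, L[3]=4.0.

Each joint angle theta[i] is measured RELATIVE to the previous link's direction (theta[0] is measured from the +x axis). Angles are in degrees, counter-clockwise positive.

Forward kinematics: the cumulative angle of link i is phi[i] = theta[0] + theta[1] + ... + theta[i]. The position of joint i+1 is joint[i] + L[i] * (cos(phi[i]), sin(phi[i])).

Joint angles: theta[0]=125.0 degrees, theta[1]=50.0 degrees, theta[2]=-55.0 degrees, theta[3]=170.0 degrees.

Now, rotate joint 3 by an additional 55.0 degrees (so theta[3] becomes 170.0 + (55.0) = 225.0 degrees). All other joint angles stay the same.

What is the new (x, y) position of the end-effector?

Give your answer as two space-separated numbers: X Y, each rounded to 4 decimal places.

Answer: -8.2836 11.0635

Derivation:
joint[0] = (0.0000, 0.0000)  (base)
link 0: phi[0] = 125 = 125 deg
  cos(125 deg) = -0.5736, sin(125 deg) = 0.8192
  joint[1] = (0.0000, 0.0000) + 4.3 * (-0.5736, 0.8192) = (0.0000 + -2.4664, 0.0000 + 3.5224) = (-2.4664, 3.5224)
link 1: phi[1] = 125 + 50 = 175 deg
  cos(175 deg) = -0.9962, sin(175 deg) = 0.0872
  joint[2] = (-2.4664, 3.5224) + 5 * (-0.9962, 0.0872) = (-2.4664 + -4.9810, 3.5224 + 0.4358) = (-7.4474, 3.9581)
link 2: phi[2] = 125 + 50 + -55 = 120 deg
  cos(120 deg) = -0.5000, sin(120 deg) = 0.8660
  joint[3] = (-7.4474, 3.9581) + 9.4 * (-0.5000, 0.8660) = (-7.4474 + -4.7000, 3.9581 + 8.1406) = (-12.1474, 12.0988)
link 3: phi[3] = 125 + 50 + -55 + 225 = 345 deg
  cos(345 deg) = 0.9659, sin(345 deg) = -0.2588
  joint[4] = (-12.1474, 12.0988) + 4 * (0.9659, -0.2588) = (-12.1474 + 3.8637, 12.0988 + -1.0353) = (-8.2836, 11.0635)
End effector: (-8.2836, 11.0635)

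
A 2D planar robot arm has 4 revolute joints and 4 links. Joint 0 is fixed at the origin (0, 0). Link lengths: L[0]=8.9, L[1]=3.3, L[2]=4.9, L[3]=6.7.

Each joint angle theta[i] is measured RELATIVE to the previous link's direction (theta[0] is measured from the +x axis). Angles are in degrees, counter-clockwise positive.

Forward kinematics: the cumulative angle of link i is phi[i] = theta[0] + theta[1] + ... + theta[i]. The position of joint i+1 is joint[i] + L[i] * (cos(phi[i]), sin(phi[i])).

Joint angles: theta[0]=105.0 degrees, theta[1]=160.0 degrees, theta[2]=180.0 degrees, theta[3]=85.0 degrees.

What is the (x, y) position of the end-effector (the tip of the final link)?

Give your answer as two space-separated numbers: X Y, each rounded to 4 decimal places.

Answer: -8.7623 11.3541

Derivation:
joint[0] = (0.0000, 0.0000)  (base)
link 0: phi[0] = 105 = 105 deg
  cos(105 deg) = -0.2588, sin(105 deg) = 0.9659
  joint[1] = (0.0000, 0.0000) + 8.9 * (-0.2588, 0.9659) = (0.0000 + -2.3035, 0.0000 + 8.5967) = (-2.3035, 8.5967)
link 1: phi[1] = 105 + 160 = 265 deg
  cos(265 deg) = -0.0872, sin(265 deg) = -0.9962
  joint[2] = (-2.3035, 8.5967) + 3.3 * (-0.0872, -0.9962) = (-2.3035 + -0.2876, 8.5967 + -3.2874) = (-2.5911, 5.3093)
link 2: phi[2] = 105 + 160 + 180 = 445 deg
  cos(445 deg) = 0.0872, sin(445 deg) = 0.9962
  joint[3] = (-2.5911, 5.3093) + 4.9 * (0.0872, 0.9962) = (-2.5911 + 0.4271, 5.3093 + 4.8814) = (-2.1640, 10.1907)
link 3: phi[3] = 105 + 160 + 180 + 85 = 530 deg
  cos(530 deg) = -0.9848, sin(530 deg) = 0.1736
  joint[4] = (-2.1640, 10.1907) + 6.7 * (-0.9848, 0.1736) = (-2.1640 + -6.5982, 10.1907 + 1.1634) = (-8.7623, 11.3541)
End effector: (-8.7623, 11.3541)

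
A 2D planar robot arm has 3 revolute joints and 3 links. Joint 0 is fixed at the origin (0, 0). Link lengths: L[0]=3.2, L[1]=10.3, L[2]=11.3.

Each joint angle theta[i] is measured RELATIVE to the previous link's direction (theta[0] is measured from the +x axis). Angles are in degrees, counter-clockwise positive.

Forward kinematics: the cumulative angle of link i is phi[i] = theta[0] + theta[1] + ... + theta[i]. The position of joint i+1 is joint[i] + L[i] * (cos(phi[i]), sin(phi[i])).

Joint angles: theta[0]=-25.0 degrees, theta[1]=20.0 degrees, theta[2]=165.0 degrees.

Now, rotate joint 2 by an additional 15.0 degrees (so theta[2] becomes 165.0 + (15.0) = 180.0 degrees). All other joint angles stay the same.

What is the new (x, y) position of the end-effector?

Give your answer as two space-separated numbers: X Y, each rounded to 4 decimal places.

Answer: 1.9040 -1.2652

Derivation:
joint[0] = (0.0000, 0.0000)  (base)
link 0: phi[0] = -25 = -25 deg
  cos(-25 deg) = 0.9063, sin(-25 deg) = -0.4226
  joint[1] = (0.0000, 0.0000) + 3.2 * (0.9063, -0.4226) = (0.0000 + 2.9002, 0.0000 + -1.3524) = (2.9002, -1.3524)
link 1: phi[1] = -25 + 20 = -5 deg
  cos(-5 deg) = 0.9962, sin(-5 deg) = -0.0872
  joint[2] = (2.9002, -1.3524) + 10.3 * (0.9962, -0.0872) = (2.9002 + 10.2608, -1.3524 + -0.8977) = (13.1610, -2.2501)
link 2: phi[2] = -25 + 20 + 180 = 175 deg
  cos(175 deg) = -0.9962, sin(175 deg) = 0.0872
  joint[3] = (13.1610, -2.2501) + 11.3 * (-0.9962, 0.0872) = (13.1610 + -11.2570, -2.2501 + 0.9849) = (1.9040, -1.2652)
End effector: (1.9040, -1.2652)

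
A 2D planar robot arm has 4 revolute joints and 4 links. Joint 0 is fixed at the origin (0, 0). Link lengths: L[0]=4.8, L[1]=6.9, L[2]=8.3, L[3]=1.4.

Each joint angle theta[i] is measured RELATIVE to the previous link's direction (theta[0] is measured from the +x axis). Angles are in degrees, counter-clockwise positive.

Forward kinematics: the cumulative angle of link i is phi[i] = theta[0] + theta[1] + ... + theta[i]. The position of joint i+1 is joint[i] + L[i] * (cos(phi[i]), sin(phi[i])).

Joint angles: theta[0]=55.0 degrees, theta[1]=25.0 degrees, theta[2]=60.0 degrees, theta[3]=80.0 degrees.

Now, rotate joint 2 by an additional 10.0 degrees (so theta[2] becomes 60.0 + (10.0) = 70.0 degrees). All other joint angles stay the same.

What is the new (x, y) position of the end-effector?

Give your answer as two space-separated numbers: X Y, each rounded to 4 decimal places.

joint[0] = (0.0000, 0.0000)  (base)
link 0: phi[0] = 55 = 55 deg
  cos(55 deg) = 0.5736, sin(55 deg) = 0.8192
  joint[1] = (0.0000, 0.0000) + 4.8 * (0.5736, 0.8192) = (0.0000 + 2.7532, 0.0000 + 3.9319) = (2.7532, 3.9319)
link 1: phi[1] = 55 + 25 = 80 deg
  cos(80 deg) = 0.1736, sin(80 deg) = 0.9848
  joint[2] = (2.7532, 3.9319) + 6.9 * (0.1736, 0.9848) = (2.7532 + 1.1982, 3.9319 + 6.7952) = (3.9513, 10.7271)
link 2: phi[2] = 55 + 25 + 70 = 150 deg
  cos(150 deg) = -0.8660, sin(150 deg) = 0.5000
  joint[3] = (3.9513, 10.7271) + 8.3 * (-0.8660, 0.5000) = (3.9513 + -7.1880, 10.7271 + 4.1500) = (-3.2367, 14.8771)
link 3: phi[3] = 55 + 25 + 70 + 80 = 230 deg
  cos(230 deg) = -0.6428, sin(230 deg) = -0.7660
  joint[4] = (-3.2367, 14.8771) + 1.4 * (-0.6428, -0.7660) = (-3.2367 + -0.8999, 14.8771 + -1.0725) = (-4.1366, 13.8046)
End effector: (-4.1366, 13.8046)

Answer: -4.1366 13.8046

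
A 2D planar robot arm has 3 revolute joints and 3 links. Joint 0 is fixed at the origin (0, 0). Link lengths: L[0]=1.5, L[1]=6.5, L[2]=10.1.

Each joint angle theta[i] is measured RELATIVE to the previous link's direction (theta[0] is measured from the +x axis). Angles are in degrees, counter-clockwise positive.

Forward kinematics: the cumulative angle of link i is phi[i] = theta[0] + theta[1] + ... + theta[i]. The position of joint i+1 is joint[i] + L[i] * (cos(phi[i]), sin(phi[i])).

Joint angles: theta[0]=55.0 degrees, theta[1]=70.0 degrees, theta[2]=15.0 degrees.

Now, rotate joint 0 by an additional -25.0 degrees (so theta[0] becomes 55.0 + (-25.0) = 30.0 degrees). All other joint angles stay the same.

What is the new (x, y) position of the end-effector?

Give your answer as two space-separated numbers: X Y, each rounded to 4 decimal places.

joint[0] = (0.0000, 0.0000)  (base)
link 0: phi[0] = 30 = 30 deg
  cos(30 deg) = 0.8660, sin(30 deg) = 0.5000
  joint[1] = (0.0000, 0.0000) + 1.5 * (0.8660, 0.5000) = (0.0000 + 1.2990, 0.0000 + 0.7500) = (1.2990, 0.7500)
link 1: phi[1] = 30 + 70 = 100 deg
  cos(100 deg) = -0.1736, sin(100 deg) = 0.9848
  joint[2] = (1.2990, 0.7500) + 6.5 * (-0.1736, 0.9848) = (1.2990 + -1.1287, 0.7500 + 6.4013) = (0.1703, 7.1513)
link 2: phi[2] = 30 + 70 + 15 = 115 deg
  cos(115 deg) = -0.4226, sin(115 deg) = 0.9063
  joint[3] = (0.1703, 7.1513) + 10.1 * (-0.4226, 0.9063) = (0.1703 + -4.2684, 7.1513 + 9.1537) = (-4.0981, 16.3050)
End effector: (-4.0981, 16.3050)

Answer: -4.0981 16.3050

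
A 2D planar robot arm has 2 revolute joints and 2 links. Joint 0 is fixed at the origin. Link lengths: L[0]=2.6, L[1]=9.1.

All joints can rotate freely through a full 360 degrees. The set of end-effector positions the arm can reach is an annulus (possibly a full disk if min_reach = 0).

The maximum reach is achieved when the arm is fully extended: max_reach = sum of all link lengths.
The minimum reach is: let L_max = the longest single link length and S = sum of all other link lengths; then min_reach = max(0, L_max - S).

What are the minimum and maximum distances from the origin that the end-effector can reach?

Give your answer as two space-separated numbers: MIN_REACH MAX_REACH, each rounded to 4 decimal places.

Link lengths: [2.6, 9.1]
max_reach = 2.6 + 9.1 = 11.7
L_max = max([2.6, 9.1]) = 9.1
S (sum of others) = 11.7 - 9.1 = 2.6
min_reach = max(0, 9.1 - 2.6) = max(0, 6.5) = 6.5

Answer: 6.5000 11.7000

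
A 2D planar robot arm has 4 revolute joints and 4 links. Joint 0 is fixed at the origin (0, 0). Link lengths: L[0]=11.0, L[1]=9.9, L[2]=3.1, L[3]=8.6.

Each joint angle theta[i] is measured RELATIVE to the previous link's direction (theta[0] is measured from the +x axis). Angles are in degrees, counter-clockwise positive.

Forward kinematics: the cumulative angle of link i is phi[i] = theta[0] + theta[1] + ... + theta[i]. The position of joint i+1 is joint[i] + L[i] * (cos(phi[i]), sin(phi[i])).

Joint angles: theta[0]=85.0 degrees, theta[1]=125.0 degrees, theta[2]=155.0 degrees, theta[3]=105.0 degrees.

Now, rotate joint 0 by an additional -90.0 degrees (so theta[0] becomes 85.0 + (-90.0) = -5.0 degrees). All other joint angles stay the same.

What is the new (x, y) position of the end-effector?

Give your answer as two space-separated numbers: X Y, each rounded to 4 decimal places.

Answer: 14.3597 7.4681

Derivation:
joint[0] = (0.0000, 0.0000)  (base)
link 0: phi[0] = -5 = -5 deg
  cos(-5 deg) = 0.9962, sin(-5 deg) = -0.0872
  joint[1] = (0.0000, 0.0000) + 11 * (0.9962, -0.0872) = (0.0000 + 10.9581, 0.0000 + -0.9587) = (10.9581, -0.9587)
link 1: phi[1] = -5 + 125 = 120 deg
  cos(120 deg) = -0.5000, sin(120 deg) = 0.8660
  joint[2] = (10.9581, -0.9587) + 9.9 * (-0.5000, 0.8660) = (10.9581 + -4.9500, -0.9587 + 8.5737) = (6.0081, 7.6149)
link 2: phi[2] = -5 + 125 + 155 = 275 deg
  cos(275 deg) = 0.0872, sin(275 deg) = -0.9962
  joint[3] = (6.0081, 7.6149) + 3.1 * (0.0872, -0.9962) = (6.0081 + 0.2702, 7.6149 + -3.0882) = (6.2783, 4.5267)
link 3: phi[3] = -5 + 125 + 155 + 105 = 380 deg
  cos(380 deg) = 0.9397, sin(380 deg) = 0.3420
  joint[4] = (6.2783, 4.5267) + 8.6 * (0.9397, 0.3420) = (6.2783 + 8.0814, 4.5267 + 2.9414) = (14.3597, 7.4681)
End effector: (14.3597, 7.4681)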